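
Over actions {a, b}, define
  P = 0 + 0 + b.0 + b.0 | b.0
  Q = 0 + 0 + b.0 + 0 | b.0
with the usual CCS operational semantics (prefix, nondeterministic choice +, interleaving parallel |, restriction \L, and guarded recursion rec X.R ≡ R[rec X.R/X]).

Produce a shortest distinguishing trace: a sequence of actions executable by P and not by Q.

bb

P's transition system — 5 states:
  s0 = 0 + 0 + b.0 + b.0 | b.0 → =b=> s1, =b=> s2, =b=> s3
  s1 = 0 → ∅
  s2 = 0 | b.0 → =b=> s4
  s3 = b.0 | 0 → =b=> s4
  s4 = 0 | 0 → ∅
Q's transition system — 3 states:
  t0 = 0 + 0 + b.0 + 0 | b.0 → =b=> t1, =b=> t2
  t1 = 0 → ∅
  t2 = 0 | 0 → ∅
Run σ = ⟨bb⟩ on P: start {s0}
  [1] b ⇒ {s1, s2, s3}
  [2] b ⇒ {s4}
  — P admits the full trace.
Run σ = ⟨bb⟩ on Q: start {t0}
  [1] b ⇒ {t1, t2}
  [2] b ⇒ ∅  — Q cannot continue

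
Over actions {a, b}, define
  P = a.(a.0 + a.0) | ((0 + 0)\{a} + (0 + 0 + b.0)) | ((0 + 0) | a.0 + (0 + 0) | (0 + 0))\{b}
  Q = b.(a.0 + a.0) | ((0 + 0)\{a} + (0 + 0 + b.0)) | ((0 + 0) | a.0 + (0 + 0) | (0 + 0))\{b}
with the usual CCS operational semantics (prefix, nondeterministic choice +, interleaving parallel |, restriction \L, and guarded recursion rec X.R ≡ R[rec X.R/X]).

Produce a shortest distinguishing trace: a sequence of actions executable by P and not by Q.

LTS(P): 12 reachable states
  m0 = a.(a.0 + a.0) | ((0 + 0)\{a} + (0 + 0 + b.0)) | ((0 + 0) | a.0 + (0 + 0) | (0 + 0))\{b} has moves -a-> m1, -a-> m2, -b-> m3
  m1 = (a.0 + a.0) | ((0 + 0)\{a} + (0 + 0 + b.0)) | ((0 + 0) | a.0 + (0 + 0) | (0 + 0))\{b} has moves -a-> m4, -a-> m5, -b-> m6
  m2 = a.(a.0 + a.0) | ((0 + 0)\{a} + (0 + 0 + b.0)) | ((0 + 0) | 0)\{b} has moves -a-> m4, -b-> m7
  m3 = a.(a.0 + a.0) | 0 | ((0 + 0) | a.0 + (0 + 0) | (0 + 0))\{b} has moves -a-> m6, -a-> m7
  m4 = (a.0 + a.0) | ((0 + 0)\{a} + (0 + 0 + b.0)) | ((0 + 0) | 0)\{b} has moves -a-> m8, -b-> m9
  m5 = 0 | ((0 + 0)\{a} + (0 + 0 + b.0)) | ((0 + 0) | a.0 + (0 + 0) | (0 + 0))\{b} has moves -a-> m8, -b-> m10
  m6 = (a.0 + a.0) | 0 | ((0 + 0) | a.0 + (0 + 0) | (0 + 0))\{b} has moves -a-> m10, -a-> m9
  m7 = a.(a.0 + a.0) | 0 | ((0 + 0) | 0)\{b} has moves -a-> m9
  m8 = 0 | ((0 + 0)\{a} + (0 + 0 + b.0)) | ((0 + 0) | 0)\{b} has moves -b-> m11
  m9 = (a.0 + a.0) | 0 | ((0 + 0) | 0)\{b} has moves -a-> m11
  m10 = 0 | 0 | ((0 + 0) | a.0 + (0 + 0) | (0 + 0))\{b} has moves -a-> m11
  m11 = 0 | 0 | ((0 + 0) | 0)\{b} has moves (no moves)
LTS(Q): 12 reachable states
  n0 = b.(a.0 + a.0) | ((0 + 0)\{a} + (0 + 0 + b.0)) | ((0 + 0) | a.0 + (0 + 0) | (0 + 0))\{b} has moves -a-> n1, -b-> n2, -b-> n3
  n1 = b.(a.0 + a.0) | ((0 + 0)\{a} + (0 + 0 + b.0)) | ((0 + 0) | 0)\{b} has moves -b-> n4, -b-> n5
  n2 = (a.0 + a.0) | ((0 + 0)\{a} + (0 + 0 + b.0)) | ((0 + 0) | a.0 + (0 + 0) | (0 + 0))\{b} has moves -a-> n4, -a-> n6, -b-> n7
  n3 = b.(a.0 + a.0) | 0 | ((0 + 0) | a.0 + (0 + 0) | (0 + 0))\{b} has moves -a-> n5, -b-> n7
  n4 = (a.0 + a.0) | ((0 + 0)\{a} + (0 + 0 + b.0)) | ((0 + 0) | 0)\{b} has moves -a-> n8, -b-> n9
  n5 = b.(a.0 + a.0) | 0 | ((0 + 0) | 0)\{b} has moves -b-> n9
  n6 = 0 | ((0 + 0)\{a} + (0 + 0 + b.0)) | ((0 + 0) | a.0 + (0 + 0) | (0 + 0))\{b} has moves -a-> n8, -b-> n10
  n7 = (a.0 + a.0) | 0 | ((0 + 0) | a.0 + (0 + 0) | (0 + 0))\{b} has moves -a-> n10, -a-> n9
  n8 = 0 | ((0 + 0)\{a} + (0 + 0 + b.0)) | ((0 + 0) | 0)\{b} has moves -b-> n11
  n9 = (a.0 + a.0) | 0 | ((0 + 0) | 0)\{b} has moves -a-> n11
  n10 = 0 | 0 | ((0 + 0) | a.0 + (0 + 0) | (0 + 0))\{b} has moves -a-> n11
  n11 = 0 | 0 | ((0 + 0) | 0)\{b} has moves (no moves)
Executing aa from P (initial set {m0}):
  [1] a ⇒ {m1, m2}
  [2] a ⇒ {m4, m5}
  — P admits the full trace.
Executing aa from Q (initial set {n0}):
  [1] a ⇒ {n1}
  [2] a ⇒ no successor for Q

aa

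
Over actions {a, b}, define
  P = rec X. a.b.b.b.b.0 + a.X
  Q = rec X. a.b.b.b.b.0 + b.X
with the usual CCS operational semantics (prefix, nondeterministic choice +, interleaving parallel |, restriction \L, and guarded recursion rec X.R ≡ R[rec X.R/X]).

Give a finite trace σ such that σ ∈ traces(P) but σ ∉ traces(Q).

LTS(P): 6 reachable states
  m0 = rec X. a.b.b.b.b.0 + a.X | -a-> m0, -a-> m1
  m1 = b.b.b.b.0 | -b-> m2
  m2 = b.b.b.0 | -b-> m3
  m3 = b.b.0 | -b-> m4
  m4 = b.0 | -b-> m5
  m5 = 0 | (no moves)
LTS(Q): 6 reachable states
  n0 = rec X. a.b.b.b.b.0 + b.X | -a-> n1, -b-> n0
  n1 = b.b.b.b.0 | -b-> n2
  n2 = b.b.b.0 | -b-> n3
  n3 = b.b.0 | -b-> n4
  n4 = b.0 | -b-> n5
  n5 = 0 | (no moves)
Trace ⟨aa⟩ through P, begin at {m0}:
  step 1 (a): {m0, m1}
  step 2 (a): {m0, m1}
  — P admits the full trace.
Trace ⟨aa⟩ through Q, begin at {n0}:
  step 1 (a): {n1}
  step 2 (a): no successor for Q

aa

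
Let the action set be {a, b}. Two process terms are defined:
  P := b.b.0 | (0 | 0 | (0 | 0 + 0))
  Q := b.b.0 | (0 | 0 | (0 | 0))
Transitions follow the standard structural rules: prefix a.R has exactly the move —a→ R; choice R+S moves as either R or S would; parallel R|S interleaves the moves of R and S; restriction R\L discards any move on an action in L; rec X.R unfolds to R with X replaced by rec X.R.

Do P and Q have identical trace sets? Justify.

Reachable graph of P (3 states):
  s0 = b.b.0 | (0 | 0 | (0 | 0 + 0)) | —b→ s1
  s1 = b.0 | (0 | 0 | (0 | 0 + 0)) | —b→ s2
  s2 = 0 | (0 | 0 | (0 | 0 + 0)) | (no moves)
Reachable graph of Q (3 states):
  t0 = b.b.0 | (0 | 0 | (0 | 0)) | —b→ t1
  t1 = b.0 | (0 | 0 | (0 | 0)) | —b→ t2
  t2 = 0 | (0 | 0 | (0 | 0)) | (no moves)
Partition-refinement fixed point:
  B0 = {s0, t0}
  B1 = {s1, t1}
  B2 = {s2, t2}
s0 ∈ B0, t0 ∈ B0 → same block
Bisimilar ⇒ trace-equivalent.

traces(P) = traces(Q)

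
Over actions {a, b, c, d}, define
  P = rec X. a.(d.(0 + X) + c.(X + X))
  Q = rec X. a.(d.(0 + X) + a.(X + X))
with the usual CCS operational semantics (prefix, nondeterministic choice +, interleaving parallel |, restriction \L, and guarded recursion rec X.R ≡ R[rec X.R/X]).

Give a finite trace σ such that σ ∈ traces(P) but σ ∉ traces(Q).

LTS(P): 4 reachable states
  u0 = rec X. a.(d.(0 + X) + c.(X + X)) :: -a-> u1
  u1 = d.(0 + (rec X. a.(d.(0 + X) + c.(X + X)))) + c.((rec X. a.(d.(0 + X) + c.(X + X))) + (rec X. a.(d.(0 + X) + c.(X + X)))) :: -c-> u2, -d-> u3
  u2 = (rec X. a.(d.(0 + X) + c.(X + X))) + (rec X. a.(d.(0 + X) + c.(X + X))) :: -a-> u1
  u3 = 0 + (rec X. a.(d.(0 + X) + c.(X + X))) :: -a-> u1
LTS(Q): 4 reachable states
  v0 = rec X. a.(d.(0 + X) + a.(X + X)) :: -a-> v1
  v1 = d.(0 + (rec X. a.(d.(0 + X) + a.(X + X)))) + a.((rec X. a.(d.(0 + X) + a.(X + X))) + (rec X. a.(d.(0 + X) + a.(X + X)))) :: -a-> v2, -d-> v3
  v2 = (rec X. a.(d.(0 + X) + a.(X + X))) + (rec X. a.(d.(0 + X) + a.(X + X))) :: -a-> v1
  v3 = 0 + (rec X. a.(d.(0 + X) + a.(X + X))) :: -a-> v1
Executing ac from P (initial set {u0}):
  step 1 (a): {u1}
  step 2 (c): {u2}
  P completes σ.
Executing ac from Q (initial set {v0}):
  step 1 (a): {v1}
  step 2 (c): ∅ (Q stuck)

ac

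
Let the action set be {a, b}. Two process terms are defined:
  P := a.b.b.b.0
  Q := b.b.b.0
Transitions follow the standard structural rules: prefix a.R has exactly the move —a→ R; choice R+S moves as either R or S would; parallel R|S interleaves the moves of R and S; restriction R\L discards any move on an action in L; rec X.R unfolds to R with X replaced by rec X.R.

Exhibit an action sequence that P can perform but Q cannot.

P's transition system — 5 states:
  s0 = a.b.b.b.0 | —a→ s1
  s1 = b.b.b.0 | —b→ s2
  s2 = b.b.0 | —b→ s3
  s3 = b.0 | —b→ s4
  s4 = 0 | ·
Q's transition system — 4 states:
  t0 = b.b.b.0 | —b→ t1
  t1 = b.b.0 | —b→ t2
  t2 = b.0 | —b→ t3
  t3 = 0 | ·
Trace ⟨a⟩ through P, begin at {s0}:
  step 1 (a): {s1}
  — P admits the full trace.
Trace ⟨a⟩ through Q, begin at {t0}:
  step 1 (a): ∅ (Q stuck)

a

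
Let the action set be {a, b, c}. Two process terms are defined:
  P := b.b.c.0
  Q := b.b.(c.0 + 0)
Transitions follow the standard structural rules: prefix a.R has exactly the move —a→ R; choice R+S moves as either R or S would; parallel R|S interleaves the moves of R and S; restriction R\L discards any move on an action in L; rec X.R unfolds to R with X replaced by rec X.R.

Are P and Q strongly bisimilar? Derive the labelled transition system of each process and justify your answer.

Reachable graph of P (4 states):
  p0 = b.b.c.0 ⊢ ··b··> p1
  p1 = b.c.0 ⊢ ··b··> p2
  p2 = c.0 ⊢ ··c··> p3
  p3 = 0 ⊢ (no moves)
Reachable graph of Q (4 states):
  q0 = b.b.(c.0 + 0) ⊢ ··b··> q1
  q1 = b.(c.0 + 0) ⊢ ··b··> q2
  q2 = c.0 + 0 ⊢ ··c··> q3
  q3 = 0 ⊢ (no moves)
Bisimilarity quotient blocks:
  B0 = {p0, q0}
  B1 = {p1, q1}
  B2 = {p2, q2}
  B3 = {p3, q3}
p0 ∈ B0, q0 ∈ B0 → same block

P ~ Q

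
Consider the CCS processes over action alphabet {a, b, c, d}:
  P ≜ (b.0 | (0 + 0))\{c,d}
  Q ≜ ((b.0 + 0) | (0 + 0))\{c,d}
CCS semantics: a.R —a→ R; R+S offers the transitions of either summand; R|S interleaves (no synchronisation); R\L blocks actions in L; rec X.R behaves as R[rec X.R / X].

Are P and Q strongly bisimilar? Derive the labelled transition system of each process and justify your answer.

bisimilar

P's transition system — 2 states:
  p0 = (b.0 | (0 + 0))\{c,d} has moves ··b··> p1
  p1 = (0 | (0 + 0))\{c,d} has moves ∅
Q's transition system — 2 states:
  q0 = ((b.0 + 0) | (0 + 0))\{c,d} has moves ··b··> q1
  q1 = (0 | (0 + 0))\{c,d} has moves ∅
Coarsest stable partition (strong bisimilarity classes):
  B0 = {p0, q0}
  B1 = {p1, q1}
p0 ∈ B0, q0 ∈ B0 → same block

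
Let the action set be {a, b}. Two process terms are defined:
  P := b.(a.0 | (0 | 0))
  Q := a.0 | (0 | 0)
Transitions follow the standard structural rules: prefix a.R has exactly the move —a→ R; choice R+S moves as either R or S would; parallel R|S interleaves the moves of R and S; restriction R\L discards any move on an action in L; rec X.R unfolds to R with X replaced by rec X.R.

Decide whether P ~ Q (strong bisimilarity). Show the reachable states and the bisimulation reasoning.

not bisimilar

P's transition system — 3 states:
  s0 = b.(a.0 | (0 | 0)) has moves —b→ s1
  s1 = a.0 | (0 | 0) has moves —a→ s2
  s2 = 0 | (0 | 0) has moves stopped
Q's transition system — 2 states:
  t0 = a.0 | (0 | 0) has moves —a→ t1
  t1 = 0 | (0 | 0) has moves stopped
Partition-refinement fixed point:
  B0 = {s0}
  B1 = {s1, t0}
  B2 = {s2, t1}
s0 ∈ B0, t0 ∈ B1 → different blocks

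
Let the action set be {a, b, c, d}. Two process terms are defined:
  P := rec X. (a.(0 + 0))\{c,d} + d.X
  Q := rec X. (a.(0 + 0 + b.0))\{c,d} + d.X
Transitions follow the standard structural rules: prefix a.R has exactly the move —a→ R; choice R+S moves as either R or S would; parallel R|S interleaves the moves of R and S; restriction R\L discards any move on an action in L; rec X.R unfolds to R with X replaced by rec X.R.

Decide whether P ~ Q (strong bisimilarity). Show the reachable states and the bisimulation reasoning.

P ≁ Q

P's transition system — 2 states:
  m0 = rec X. (a.(0 + 0))\{c,d} + d.X → =a=> m1, =d=> m0
  m1 = (0 + 0)\{c,d} → deadlocked
Q's transition system — 3 states:
  n0 = rec X. (a.(0 + 0 + b.0))\{c,d} + d.X → =a=> n1, =d=> n0
  n1 = (0 + 0 + b.0)\{c,d} → =b=> n2
  n2 = 0\{c,d} → deadlocked
Partition-refinement fixed point:
  B0 = {m0}
  B1 = {m1, n2}
  B2 = {n0}
  B3 = {n1}
m0 ∈ B0, n0 ∈ B2 → different blocks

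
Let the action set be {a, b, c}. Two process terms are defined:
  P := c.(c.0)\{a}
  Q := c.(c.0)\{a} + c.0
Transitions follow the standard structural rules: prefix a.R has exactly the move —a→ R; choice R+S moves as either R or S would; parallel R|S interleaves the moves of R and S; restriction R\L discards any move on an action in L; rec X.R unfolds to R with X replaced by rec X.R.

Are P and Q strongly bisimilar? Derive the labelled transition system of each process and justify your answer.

P's transition system — 3 states:
  s0 = c.(c.0)\{a} :: ··c··> s1
  s1 = (c.0)\{a} :: ··c··> s2
  s2 = 0\{a} :: ∅
Q's transition system — 4 states:
  t0 = c.(c.0)\{a} + c.0 :: ··c··> t1, ··c··> t2
  t1 = (c.0)\{a} :: ··c··> t3
  t2 = 0 :: ∅
  t3 = 0\{a} :: ∅
Partition-refinement fixed point:
  B0 = {s0}
  B1 = {s1, t1}
  B2 = {s2, t2, t3}
  B3 = {t0}
s0 ∈ B0, t0 ∈ B3 → different blocks

P ≁ Q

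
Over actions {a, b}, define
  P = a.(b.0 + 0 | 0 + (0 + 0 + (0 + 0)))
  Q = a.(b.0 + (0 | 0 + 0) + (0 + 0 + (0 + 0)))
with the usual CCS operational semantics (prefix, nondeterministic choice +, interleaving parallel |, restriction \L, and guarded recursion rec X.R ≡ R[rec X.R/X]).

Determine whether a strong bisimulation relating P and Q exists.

YES

Reachable graph of P (3 states):
  u0 = a.(b.0 + 0 | 0 + (0 + 0 + (0 + 0))) | ··a··> u1
  u1 = b.0 + 0 | 0 + (0 + 0 + (0 + 0)) | ··b··> u2
  u2 = 0 | ∅
Reachable graph of Q (3 states):
  v0 = a.(b.0 + (0 | 0 + 0) + (0 + 0 + (0 + 0))) | ··a··> v1
  v1 = b.0 + (0 | 0 + 0) + (0 + 0 + (0 + 0)) | ··b··> v2
  v2 = 0 | ∅
Bisimilarity quotient blocks:
  B0 = {u0, v0}
  B1 = {u1, v1}
  B2 = {u2, v2}
u0 ∈ B0, v0 ∈ B0 → same block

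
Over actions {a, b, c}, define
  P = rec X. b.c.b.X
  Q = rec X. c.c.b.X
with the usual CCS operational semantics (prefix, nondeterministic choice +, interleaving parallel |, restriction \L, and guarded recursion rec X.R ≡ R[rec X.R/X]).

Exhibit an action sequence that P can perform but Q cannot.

b

LTS(P): 3 reachable states
  m0 = rec X. b.c.b.X ⊢ ··b··> m1
  m1 = c.b.(rec X. b.c.b.X) ⊢ ··c··> m2
  m2 = b.(rec X. b.c.b.X) ⊢ ··b··> m0
LTS(Q): 3 reachable states
  n0 = rec X. c.c.b.X ⊢ ··c··> n1
  n1 = c.b.(rec X. c.c.b.X) ⊢ ··c··> n2
  n2 = b.(rec X. c.c.b.X) ⊢ ··b··> n0
Run σ = ⟨b⟩ on P: start {m0}
  after b @ step 1: {m1}
  P completes σ.
Run σ = ⟨b⟩ on Q: start {n0}
  after b @ step 1: ∅  — Q cannot continue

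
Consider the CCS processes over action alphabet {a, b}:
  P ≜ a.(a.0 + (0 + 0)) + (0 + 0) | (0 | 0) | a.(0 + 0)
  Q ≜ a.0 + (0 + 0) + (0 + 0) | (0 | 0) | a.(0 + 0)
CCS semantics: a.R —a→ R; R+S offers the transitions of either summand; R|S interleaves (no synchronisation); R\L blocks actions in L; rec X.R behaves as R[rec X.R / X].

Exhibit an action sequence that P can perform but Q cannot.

aa

LTS(P): 4 reachable states
  s0 = a.(a.0 + (0 + 0)) + (0 + 0) | (0 | 0) | a.(0 + 0) has moves =a=> s1, =a=> s2
  s1 = (0 + 0) | (0 | 0) | (0 + 0) has moves (no moves)
  s2 = a.0 + (0 + 0) has moves =a=> s3
  s3 = 0 has moves (no moves)
LTS(Q): 3 reachable states
  t0 = a.0 + (0 + 0) + (0 + 0) | (0 | 0) | a.(0 + 0) has moves =a=> t1, =a=> t2
  t1 = (0 + 0) | (0 | 0) | (0 + 0) has moves (no moves)
  t2 = 0 has moves (no moves)
Trace ⟨aa⟩ through P, begin at {s0}:
  step 1 (a): {s1, s2}
  step 2 (a): {s3}
  ✓ P
Trace ⟨aa⟩ through Q, begin at {t0}:
  step 1 (a): {t1, t2}
  step 2 (a): ∅  — Q cannot continue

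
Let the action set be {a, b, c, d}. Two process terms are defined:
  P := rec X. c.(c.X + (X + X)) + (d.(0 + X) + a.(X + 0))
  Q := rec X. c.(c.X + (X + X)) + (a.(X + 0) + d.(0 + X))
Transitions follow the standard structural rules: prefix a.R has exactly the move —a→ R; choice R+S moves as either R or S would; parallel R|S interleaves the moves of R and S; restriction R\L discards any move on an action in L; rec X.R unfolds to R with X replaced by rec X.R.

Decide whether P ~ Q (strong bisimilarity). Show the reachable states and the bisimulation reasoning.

bisimilar

P's transition system — 4 states:
  p0 = rec X. c.(c.X + (X + X)) + (d.(0 + X) + a.(X + 0)) ⊢ —a→ p1, —c→ p2, —d→ p3
  p1 = (rec X. c.(c.X + (X + X)) + (d.(0 + X) + a.(X + 0))) + 0 ⊢ —a→ p1, —c→ p2, —d→ p3
  p2 = c.(rec X. c.(c.X + (X + X)) + (d.(0 + X) + a.(X + 0))) + ((rec X. c.(c.X + (X + X)) + (d.(0 + X) + a.(X + 0))) + (rec X. c.(c.X + (X + X)) + (d.(0 + X) + a.(X + 0)))) ⊢ —a→ p1, —c→ p0, —c→ p2, —d→ p3
  p3 = 0 + (rec X. c.(c.X + (X + X)) + (d.(0 + X) + a.(X + 0))) ⊢ —a→ p1, —c→ p2, —d→ p3
Q's transition system — 4 states:
  q0 = rec X. c.(c.X + (X + X)) + (a.(X + 0) + d.(0 + X)) ⊢ —a→ q1, —c→ q2, —d→ q3
  q1 = (rec X. c.(c.X + (X + X)) + (a.(X + 0) + d.(0 + X))) + 0 ⊢ —a→ q1, —c→ q2, —d→ q3
  q2 = c.(rec X. c.(c.X + (X + X)) + (a.(X + 0) + d.(0 + X))) + ((rec X. c.(c.X + (X + X)) + (a.(X + 0) + d.(0 + X))) + (rec X. c.(c.X + (X + X)) + (a.(X + 0) + d.(0 + X)))) ⊢ —a→ q1, —c→ q0, —c→ q2, —d→ q3
  q3 = 0 + (rec X. c.(c.X + (X + X)) + (a.(X + 0) + d.(0 + X))) ⊢ —a→ q1, —c→ q2, —d→ q3
Bisimilarity quotient blocks:
  B0 = {p0, p1, p2, p3, q0, q1, q2, q3}
p0 ∈ B0, q0 ∈ B0 → same block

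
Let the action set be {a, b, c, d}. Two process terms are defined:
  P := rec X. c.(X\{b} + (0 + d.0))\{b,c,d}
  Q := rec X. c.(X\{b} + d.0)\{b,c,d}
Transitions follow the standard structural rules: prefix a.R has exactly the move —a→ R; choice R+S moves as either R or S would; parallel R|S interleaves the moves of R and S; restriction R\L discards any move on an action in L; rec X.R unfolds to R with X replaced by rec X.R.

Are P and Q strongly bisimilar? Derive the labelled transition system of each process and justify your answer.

YES

Reachable graph of P (2 states):
  m0 = rec X. c.(X\{b} + (0 + d.0))\{b,c,d} has moves ··c··> m1
  m1 = ((rec X. c.(X\{b} + (0 + d.0))\{b,c,d})\{b} + (0 + d.0))\{b,c,d} has moves stopped
Reachable graph of Q (2 states):
  n0 = rec X. c.(X\{b} + d.0)\{b,c,d} has moves ··c··> n1
  n1 = ((rec X. c.(X\{b} + d.0)\{b,c,d})\{b} + d.0)\{b,c,d} has moves stopped
Partition-refinement fixed point:
  B0 = {m0, n0}
  B1 = {m1, n1}
m0 ∈ B0, n0 ∈ B0 → same block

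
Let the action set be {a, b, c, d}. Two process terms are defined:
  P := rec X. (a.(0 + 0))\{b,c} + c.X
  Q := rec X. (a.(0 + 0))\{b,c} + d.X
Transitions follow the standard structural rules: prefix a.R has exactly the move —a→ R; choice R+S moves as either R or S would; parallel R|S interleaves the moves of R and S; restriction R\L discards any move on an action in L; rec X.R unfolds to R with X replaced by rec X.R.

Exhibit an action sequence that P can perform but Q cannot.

c

Reachable graph of P (2 states):
  s0 = rec X. (a.(0 + 0))\{b,c} + c.X :: --a--▸ s1, --c--▸ s0
  s1 = (0 + 0)\{b,c} :: stopped
Reachable graph of Q (2 states):
  t0 = rec X. (a.(0 + 0))\{b,c} + d.X :: --a--▸ t1, --d--▸ t0
  t1 = (0 + 0)\{b,c} :: stopped
Trace ⟨c⟩ through P, begin at {s0}:
  step 1 (c): {s0}
  ✓ P
Trace ⟨c⟩ through Q, begin at {t0}:
  step 1 (c): ∅  — Q cannot continue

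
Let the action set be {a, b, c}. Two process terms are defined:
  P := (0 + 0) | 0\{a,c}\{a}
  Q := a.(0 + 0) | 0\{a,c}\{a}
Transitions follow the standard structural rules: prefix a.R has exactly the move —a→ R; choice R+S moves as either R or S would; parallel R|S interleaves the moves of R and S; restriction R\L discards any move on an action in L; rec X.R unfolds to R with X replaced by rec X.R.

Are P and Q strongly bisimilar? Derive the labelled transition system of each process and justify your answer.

P's transition system — 1 states:
  s0 = (0 + 0) | 0\{a,c}\{a} has moves ·
Q's transition system — 2 states:
  t0 = a.(0 + 0) | 0\{a,c}\{a} has moves —a→ t1
  t1 = (0 + 0) | 0\{a,c}\{a} has moves ·
Bisimilarity quotient blocks:
  B0 = {s0, t1}
  B1 = {t0}
s0 ∈ B0, t0 ∈ B1 → different blocks

P ≁ Q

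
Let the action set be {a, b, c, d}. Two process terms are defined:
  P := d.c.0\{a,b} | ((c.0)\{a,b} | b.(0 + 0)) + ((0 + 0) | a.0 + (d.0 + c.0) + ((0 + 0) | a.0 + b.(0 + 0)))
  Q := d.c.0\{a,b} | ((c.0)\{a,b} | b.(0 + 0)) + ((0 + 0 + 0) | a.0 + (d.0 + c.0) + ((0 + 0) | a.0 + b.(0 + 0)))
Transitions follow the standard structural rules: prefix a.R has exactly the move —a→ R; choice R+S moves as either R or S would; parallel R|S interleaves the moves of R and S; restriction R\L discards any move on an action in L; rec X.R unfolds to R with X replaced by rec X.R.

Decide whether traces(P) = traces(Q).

YES

Reachable graph of P (15 states):
  s0 = d.c.0\{a,b} | ((c.0)\{a,b} | b.(0 + 0)) + ((0 + 0) | a.0 + (d.0 + c.0) + ((0 + 0) | a.0 + b.(0 + 0))) | --a--▸ s1, --b--▸ s2, --b--▸ s3, --c--▸ s4, --c--▸ s5, --d--▸ s4, --d--▸ s6
  s1 = (0 + 0) | 0 | ·
  s2 = 0 + 0 | ·
  s3 = d.c.0\{a,b} | ((c.0)\{a,b} | (0 + 0)) | --c--▸ s7, --d--▸ s8
  s4 = 0 | ·
  s5 = d.c.0\{a,b} | (0\{a,b} | b.(0 + 0)) | --b--▸ s7, --d--▸ s9
  s6 = c.0\{a,b} | ((c.0)\{a,b} | b.(0 + 0)) | --b--▸ s8, --c--▸ s10, --c--▸ s9
  s7 = d.c.0\{a,b} | (0\{a,b} | (0 + 0)) | --d--▸ s11
  s8 = c.0\{a,b} | ((c.0)\{a,b} | (0 + 0)) | --c--▸ s11, --c--▸ s12
  s9 = c.0\{a,b} | (0\{a,b} | b.(0 + 0)) | --b--▸ s11, --c--▸ s13
  s10 = 0\{a,b} | ((c.0)\{a,b} | b.(0 + 0)) | --b--▸ s12, --c--▸ s13
  s11 = c.0\{a,b} | (0\{a,b} | (0 + 0)) | --c--▸ s14
  s12 = 0\{a,b} | ((c.0)\{a,b} | (0 + 0)) | --c--▸ s14
  s13 = 0\{a,b} | (0\{a,b} | b.(0 + 0)) | --b--▸ s14
  s14 = 0\{a,b} | (0\{a,b} | (0 + 0)) | ·
Reachable graph of Q (16 states):
  t0 = d.c.0\{a,b} | ((c.0)\{a,b} | b.(0 + 0)) + ((0 + 0 + 0) | a.0 + (d.0 + c.0) + ((0 + 0) | a.0 + b.(0 + 0))) | --a--▸ t1, --a--▸ t2, --b--▸ t3, --b--▸ t4, --c--▸ t5, --c--▸ t6, --d--▸ t5, --d--▸ t7
  t1 = (0 + 0 + 0) | 0 | ·
  t2 = (0 + 0) | 0 | ·
  t3 = 0 + 0 | ·
  t4 = d.c.0\{a,b} | ((c.0)\{a,b} | (0 + 0)) | --c--▸ t8, --d--▸ t9
  t5 = 0 | ·
  t6 = d.c.0\{a,b} | (0\{a,b} | b.(0 + 0)) | --b--▸ t8, --d--▸ t10
  t7 = c.0\{a,b} | ((c.0)\{a,b} | b.(0 + 0)) | --b--▸ t9, --c--▸ t10, --c--▸ t11
  t8 = d.c.0\{a,b} | (0\{a,b} | (0 + 0)) | --d--▸ t12
  t9 = c.0\{a,b} | ((c.0)\{a,b} | (0 + 0)) | --c--▸ t12, --c--▸ t13
  t10 = c.0\{a,b} | (0\{a,b} | b.(0 + 0)) | --b--▸ t12, --c--▸ t14
  t11 = 0\{a,b} | ((c.0)\{a,b} | b.(0 + 0)) | --b--▸ t13, --c--▸ t14
  t12 = c.0\{a,b} | (0\{a,b} | (0 + 0)) | --c--▸ t15
  t13 = 0\{a,b} | ((c.0)\{a,b} | (0 + 0)) | --c--▸ t15
  t14 = 0\{a,b} | (0\{a,b} | b.(0 + 0)) | --b--▸ t15
  t15 = 0\{a,b} | (0\{a,b} | (0 + 0)) | ·
Coarsest stable partition (strong bisimilarity classes):
  B0 = {s0, t0}
  B1 = {s6, t7}
  B2 = {s8, t9}
  B3 = {s11, s12, t12, t13}
  B4 = {s1, s14, s2, s4, t1, t15, t2, t3, t5}
  B5 = {s10, s9, t10, t11}
  B6 = {s13, t14}
  B7 = {s3, t4}
  B8 = {s7, t8}
  B9 = {s5, t6}
s0 ∈ B0, t0 ∈ B0 → same block
Bisimilar ⇒ trace-equivalent.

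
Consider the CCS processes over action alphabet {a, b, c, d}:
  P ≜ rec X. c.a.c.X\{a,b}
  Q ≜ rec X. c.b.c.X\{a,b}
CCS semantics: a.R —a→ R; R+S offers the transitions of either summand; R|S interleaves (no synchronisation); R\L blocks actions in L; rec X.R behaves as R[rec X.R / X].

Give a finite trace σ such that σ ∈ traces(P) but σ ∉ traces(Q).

ca

P's transition system — 5 states:
  s0 = rec X. c.a.c.X\{a,b} | —c→ s1
  s1 = a.c.(rec X. c.a.c.X\{a,b})\{a,b} | —a→ s2
  s2 = c.(rec X. c.a.c.X\{a,b})\{a,b} | —c→ s3
  s3 = (rec X. c.a.c.X\{a,b})\{a,b} | —c→ s4
  s4 = (a.c.(rec X. c.a.c.X\{a,b})\{a,b})\{a,b} | deadlocked
Q's transition system — 5 states:
  t0 = rec X. c.b.c.X\{a,b} | —c→ t1
  t1 = b.c.(rec X. c.b.c.X\{a,b})\{a,b} | —b→ t2
  t2 = c.(rec X. c.b.c.X\{a,b})\{a,b} | —c→ t3
  t3 = (rec X. c.b.c.X\{a,b})\{a,b} | —c→ t4
  t4 = (b.c.(rec X. c.b.c.X\{a,b})\{a,b})\{a,b} | deadlocked
Run σ = ⟨ca⟩ on P: start {s0}
  after c @ step 1: {s1}
  after a @ step 2: {s2}
  P completes σ.
Run σ = ⟨ca⟩ on Q: start {t0}
  after c @ step 1: {t1}
  after a @ step 2: ∅ (Q stuck)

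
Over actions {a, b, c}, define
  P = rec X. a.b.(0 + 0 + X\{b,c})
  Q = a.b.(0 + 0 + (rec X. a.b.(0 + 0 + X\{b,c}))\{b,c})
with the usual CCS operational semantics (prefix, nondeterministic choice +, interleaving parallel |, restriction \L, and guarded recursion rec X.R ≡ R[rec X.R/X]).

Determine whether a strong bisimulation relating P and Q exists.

Reachable graph of P (4 states):
  p0 = rec X. a.b.(0 + 0 + X\{b,c}) → --a--▸ p1
  p1 = b.(0 + 0 + (rec X. a.b.(0 + 0 + X\{b,c}))\{b,c}) → --b--▸ p2
  p2 = 0 + 0 + (rec X. a.b.(0 + 0 + X\{b,c}))\{b,c} → --a--▸ p3
  p3 = (b.(0 + 0 + (rec X. a.b.(0 + 0 + X\{b,c}))\{b,c}))\{b,c} → stopped
Reachable graph of Q (4 states):
  q0 = a.b.(0 + 0 + (rec X. a.b.(0 + 0 + X\{b,c}))\{b,c}) → --a--▸ q1
  q1 = b.(0 + 0 + (rec X. a.b.(0 + 0 + X\{b,c}))\{b,c}) → --b--▸ q2
  q2 = 0 + 0 + (rec X. a.b.(0 + 0 + X\{b,c}))\{b,c} → --a--▸ q3
  q3 = (b.(0 + 0 + (rec X. a.b.(0 + 0 + X\{b,c}))\{b,c}))\{b,c} → stopped
Partition-refinement fixed point:
  B0 = {p0, q0}
  B1 = {p1, q1}
  B2 = {p2, q2}
  B3 = {p3, q3}
p0 ∈ B0, q0 ∈ B0 → same block

bisimilar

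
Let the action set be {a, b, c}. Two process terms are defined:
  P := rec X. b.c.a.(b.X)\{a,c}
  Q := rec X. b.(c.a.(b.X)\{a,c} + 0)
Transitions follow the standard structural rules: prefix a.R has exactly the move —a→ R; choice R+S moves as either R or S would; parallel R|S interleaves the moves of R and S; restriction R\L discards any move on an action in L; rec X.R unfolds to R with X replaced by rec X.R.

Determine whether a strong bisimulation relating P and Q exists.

P ~ Q

LTS(P): 6 reachable states
  p0 = rec X. b.c.a.(b.X)\{a,c} has moves =b=> p1
  p1 = c.a.(b.(rec X. b.c.a.(b.X)\{a,c}))\{a,c} has moves =c=> p2
  p2 = a.(b.(rec X. b.c.a.(b.X)\{a,c}))\{a,c} has moves =a=> p3
  p3 = (b.(rec X. b.c.a.(b.X)\{a,c}))\{a,c} has moves =b=> p4
  p4 = (rec X. b.c.a.(b.X)\{a,c})\{a,c} has moves =b=> p5
  p5 = (c.a.(b.(rec X. b.c.a.(b.X)\{a,c}))\{a,c})\{a,c} has moves ·
LTS(Q): 6 reachable states
  q0 = rec X. b.(c.a.(b.X)\{a,c} + 0) has moves =b=> q1
  q1 = c.a.(b.(rec X. b.(c.a.(b.X)\{a,c} + 0)))\{a,c} + 0 has moves =c=> q2
  q2 = a.(b.(rec X. b.(c.a.(b.X)\{a,c} + 0)))\{a,c} has moves =a=> q3
  q3 = (b.(rec X. b.(c.a.(b.X)\{a,c} + 0)))\{a,c} has moves =b=> q4
  q4 = (rec X. b.(c.a.(b.X)\{a,c} + 0))\{a,c} has moves =b=> q5
  q5 = (c.a.(b.(rec X. b.(c.a.(b.X)\{a,c} + 0)))\{a,c} + 0)\{a,c} has moves ·
Coarsest stable partition (strong bisimilarity classes):
  B0 = {p0, q0}
  B1 = {p1, q1}
  B2 = {p2, q2}
  B3 = {p3, q3}
  B4 = {p4, q4}
  B5 = {p5, q5}
p0 ∈ B0, q0 ∈ B0 → same block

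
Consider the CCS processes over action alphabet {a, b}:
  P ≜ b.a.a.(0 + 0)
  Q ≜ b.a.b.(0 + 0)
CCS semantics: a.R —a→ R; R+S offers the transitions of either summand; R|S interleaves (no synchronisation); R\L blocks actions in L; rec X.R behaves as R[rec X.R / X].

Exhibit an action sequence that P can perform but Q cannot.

P's transition system — 4 states:
  p0 = b.a.a.(0 + 0) → --b--▸ p1
  p1 = a.a.(0 + 0) → --a--▸ p2
  p2 = a.(0 + 0) → --a--▸ p3
  p3 = 0 + 0 → (no moves)
Q's transition system — 4 states:
  q0 = b.a.b.(0 + 0) → --b--▸ q1
  q1 = a.b.(0 + 0) → --a--▸ q2
  q2 = b.(0 + 0) → --b--▸ q3
  q3 = 0 + 0 → (no moves)
Trace ⟨baa⟩ through P, begin at {p0}:
  [1] b ⇒ {p1}
  [2] a ⇒ {p2}
  [3] a ⇒ {p3}
  P completes σ.
Trace ⟨baa⟩ through Q, begin at {q0}:
  [1] b ⇒ {q1}
  [2] a ⇒ {q2}
  [3] a ⇒ ∅ (Q stuck)

baa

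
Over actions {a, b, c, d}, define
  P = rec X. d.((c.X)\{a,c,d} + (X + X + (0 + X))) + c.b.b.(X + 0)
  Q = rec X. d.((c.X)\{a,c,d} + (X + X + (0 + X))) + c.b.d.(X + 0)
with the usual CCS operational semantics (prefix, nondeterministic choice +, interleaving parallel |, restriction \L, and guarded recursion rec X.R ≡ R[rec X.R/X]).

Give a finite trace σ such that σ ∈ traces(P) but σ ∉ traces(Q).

P's transition system — 5 states:
  p0 = rec X. d.((c.X)\{a,c,d} + (X + X + (0 + X))) + c.b.b.(X + 0) → -c-> p1, -d-> p2
  p1 = b.b.((rec X. d.((c.X)\{a,c,d} + (X + X + (0 + X))) + c.b.b.(X + 0)) + 0) → -b-> p3
  p2 = (c.(rec X. d.((c.X)\{a,c,d} + (X + X + (0 + X))) + c.b.b.(X + 0)))\{a,c,d} + ((rec X. d.((c.X)\{a,c,d} + (X + X + (0 + X))) + c.b.b.(X + 0)) + (rec X. d.((c.X)\{a,c,d} + (X + X + (0 + X))) + c.b.b.(X + 0)) + (0 + (rec X. d.((c.X)\{a,c,d} + (X + X + (0 + X))) + c.b.b.(X + 0)))) → -c-> p1, -d-> p2
  p3 = b.((rec X. d.((c.X)\{a,c,d} + (X + X + (0 + X))) + c.b.b.(X + 0)) + 0) → -b-> p4
  p4 = (rec X. d.((c.X)\{a,c,d} + (X + X + (0 + X))) + c.b.b.(X + 0)) + 0 → -c-> p1, -d-> p2
Q's transition system — 5 states:
  q0 = rec X. d.((c.X)\{a,c,d} + (X + X + (0 + X))) + c.b.d.(X + 0) → -c-> q1, -d-> q2
  q1 = b.d.((rec X. d.((c.X)\{a,c,d} + (X + X + (0 + X))) + c.b.d.(X + 0)) + 0) → -b-> q3
  q2 = (c.(rec X. d.((c.X)\{a,c,d} + (X + X + (0 + X))) + c.b.d.(X + 0)))\{a,c,d} + ((rec X. d.((c.X)\{a,c,d} + (X + X + (0 + X))) + c.b.d.(X + 0)) + (rec X. d.((c.X)\{a,c,d} + (X + X + (0 + X))) + c.b.d.(X + 0)) + (0 + (rec X. d.((c.X)\{a,c,d} + (X + X + (0 + X))) + c.b.d.(X + 0)))) → -c-> q1, -d-> q2
  q3 = d.((rec X. d.((c.X)\{a,c,d} + (X + X + (0 + X))) + c.b.d.(X + 0)) + 0) → -d-> q4
  q4 = (rec X. d.((c.X)\{a,c,d} + (X + X + (0 + X))) + c.b.d.(X + 0)) + 0 → -c-> q1, -d-> q2
Run σ = ⟨cbb⟩ on P: start {p0}
  [1] c ⇒ {p1}
  [2] b ⇒ {p3}
  [3] b ⇒ {p4}
  P completes σ.
Run σ = ⟨cbb⟩ on Q: start {q0}
  [1] c ⇒ {q1}
  [2] b ⇒ {q3}
  [3] b ⇒ no successor for Q

cbb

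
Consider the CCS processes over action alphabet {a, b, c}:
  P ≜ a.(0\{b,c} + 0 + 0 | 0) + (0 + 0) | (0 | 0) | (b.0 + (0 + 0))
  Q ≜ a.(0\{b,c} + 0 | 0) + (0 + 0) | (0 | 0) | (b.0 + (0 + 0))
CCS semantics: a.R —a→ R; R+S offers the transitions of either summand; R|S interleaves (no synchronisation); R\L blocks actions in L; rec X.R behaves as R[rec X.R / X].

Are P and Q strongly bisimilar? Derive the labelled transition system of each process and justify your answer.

Reachable graph of P (3 states):
  m0 = a.(0\{b,c} + 0 + 0 | 0) + (0 + 0) | (0 | 0) | (b.0 + (0 + 0)) :: =a=> m1, =b=> m2
  m1 = 0\{b,c} + 0 + 0 | 0 :: ∅
  m2 = (0 + 0) | (0 | 0) | 0 :: ∅
Reachable graph of Q (3 states):
  n0 = a.(0\{b,c} + 0 | 0) + (0 + 0) | (0 | 0) | (b.0 + (0 + 0)) :: =a=> n1, =b=> n2
  n1 = 0\{b,c} + 0 | 0 :: ∅
  n2 = (0 + 0) | (0 | 0) | 0 :: ∅
Coarsest stable partition (strong bisimilarity classes):
  B0 = {m0, n0}
  B1 = {m1, m2, n1, n2}
m0 ∈ B0, n0 ∈ B0 → same block

bisimilar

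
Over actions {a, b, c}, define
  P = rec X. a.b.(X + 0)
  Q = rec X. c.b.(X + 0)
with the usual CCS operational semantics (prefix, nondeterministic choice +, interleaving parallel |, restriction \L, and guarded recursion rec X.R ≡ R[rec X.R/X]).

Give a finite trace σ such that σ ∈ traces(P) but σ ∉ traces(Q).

P's transition system — 3 states:
  p0 = rec X. a.b.(X + 0) | =a=> p1
  p1 = b.((rec X. a.b.(X + 0)) + 0) | =b=> p2
  p2 = (rec X. a.b.(X + 0)) + 0 | =a=> p1
Q's transition system — 3 states:
  q0 = rec X. c.b.(X + 0) | =c=> q1
  q1 = b.((rec X. c.b.(X + 0)) + 0) | =b=> q2
  q2 = (rec X. c.b.(X + 0)) + 0 | =c=> q1
Executing a from P (initial set {p0}):
  step 1 (a): {p1}
  ✓ P
Executing a from Q (initial set {q0}):
  step 1 (a): no successor for Q

a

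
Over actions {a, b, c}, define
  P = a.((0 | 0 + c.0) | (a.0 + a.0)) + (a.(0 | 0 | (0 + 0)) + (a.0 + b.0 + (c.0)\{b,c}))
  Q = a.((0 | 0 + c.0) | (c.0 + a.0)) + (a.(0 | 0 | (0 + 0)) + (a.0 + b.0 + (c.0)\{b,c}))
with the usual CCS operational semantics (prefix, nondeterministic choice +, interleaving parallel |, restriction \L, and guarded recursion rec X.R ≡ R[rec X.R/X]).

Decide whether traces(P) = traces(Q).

traces(P) ≠ traces(Q) — witness ⟨acc⟩

P's transition system — 7 states:
  s0 = a.((0 | 0 + c.0) | (a.0 + a.0)) + (a.(0 | 0 | (0 + 0)) + (a.0 + b.0 + (c.0)\{b,c})) ⊢ --a--▸ s1, --a--▸ s2, --a--▸ s3, --b--▸ s2
  s1 = (0 | 0 + c.0) | (a.0 + a.0) ⊢ --a--▸ s4, --c--▸ s5
  s2 = 0 ⊢ ∅
  s3 = 0 | 0 | (0 + 0) ⊢ ∅
  s4 = (0 | 0 + c.0) | 0 ⊢ --c--▸ s6
  s5 = 0 | (a.0 + a.0) ⊢ --a--▸ s6
  s6 = 0 | 0 ⊢ ∅
Q's transition system — 7 states:
  t0 = a.((0 | 0 + c.0) | (c.0 + a.0)) + (a.(0 | 0 | (0 + 0)) + (a.0 + b.0 + (c.0)\{b,c})) ⊢ --a--▸ t1, --a--▸ t2, --a--▸ t3, --b--▸ t2
  t1 = (0 | 0 + c.0) | (c.0 + a.0) ⊢ --a--▸ t4, --c--▸ t4, --c--▸ t5
  t2 = 0 ⊢ ∅
  t3 = 0 | 0 | (0 + 0) ⊢ ∅
  t4 = (0 | 0 + c.0) | 0 ⊢ --c--▸ t6
  t5 = 0 | (c.0 + a.0) ⊢ --a--▸ t6, --c--▸ t6
  t6 = 0 | 0 ⊢ ∅
Executing acc from Q (initial set {t0}):
  [1] a ⇒ {t1, t2, t3}
  [2] c ⇒ {t4, t5}
  [3] c ⇒ {t6}
  ✓ Q
Executing acc from P (initial set {s0}):
  [1] a ⇒ {s1, s2, s3}
  [2] c ⇒ {s5}
  [3] c ⇒ ∅ (P stuck)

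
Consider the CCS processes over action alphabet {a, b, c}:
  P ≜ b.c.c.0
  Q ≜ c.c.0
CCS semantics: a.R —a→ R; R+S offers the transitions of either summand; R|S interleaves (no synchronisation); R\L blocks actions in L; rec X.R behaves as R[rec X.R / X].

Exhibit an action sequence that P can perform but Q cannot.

b

P's transition system — 4 states:
  u0 = b.c.c.0 has moves -b-> u1
  u1 = c.c.0 has moves -c-> u2
  u2 = c.0 has moves -c-> u3
  u3 = 0 has moves ·
Q's transition system — 3 states:
  v0 = c.c.0 has moves -c-> v1
  v1 = c.0 has moves -c-> v2
  v2 = 0 has moves ·
Executing b from P (initial set {u0}):
  step 1 (b): {u1}
  — P admits the full trace.
Executing b from Q (initial set {v0}):
  step 1 (b): ∅  — Q cannot continue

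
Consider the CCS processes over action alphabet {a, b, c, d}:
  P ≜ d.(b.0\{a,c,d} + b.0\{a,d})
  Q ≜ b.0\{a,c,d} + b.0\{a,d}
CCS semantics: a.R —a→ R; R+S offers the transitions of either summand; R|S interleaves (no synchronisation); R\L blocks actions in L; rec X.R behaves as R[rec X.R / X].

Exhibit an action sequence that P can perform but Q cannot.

d

LTS(P): 4 reachable states
  m0 = d.(b.0\{a,c,d} + b.0\{a,d}) → --d--▸ m1
  m1 = b.0\{a,c,d} + b.0\{a,d} → --b--▸ m2, --b--▸ m3
  m2 = 0\{a,c,d} → stopped
  m3 = 0\{a,d} → stopped
LTS(Q): 3 reachable states
  n0 = b.0\{a,c,d} + b.0\{a,d} → --b--▸ n1, --b--▸ n2
  n1 = 0\{a,c,d} → stopped
  n2 = 0\{a,d} → stopped
Executing d from P (initial set {m0}):
  step 1 (d): {m1}
  — P admits the full trace.
Executing d from Q (initial set {n0}):
  step 1 (d): no successor for Q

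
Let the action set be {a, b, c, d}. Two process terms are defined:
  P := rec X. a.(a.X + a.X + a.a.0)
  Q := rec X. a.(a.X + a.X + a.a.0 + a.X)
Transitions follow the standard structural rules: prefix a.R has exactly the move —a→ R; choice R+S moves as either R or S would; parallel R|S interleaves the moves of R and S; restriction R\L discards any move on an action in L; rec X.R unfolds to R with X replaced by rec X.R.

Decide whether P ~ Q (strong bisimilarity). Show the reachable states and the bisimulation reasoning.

YES

P's transition system — 4 states:
  p0 = rec X. a.(a.X + a.X + a.a.0) has moves ··a··> p1
  p1 = a.(rec X. a.(a.X + a.X + a.a.0)) + a.(rec X. a.(a.X + a.X + a.a.0)) + a.a.0 has moves ··a··> p0, ··a··> p2
  p2 = a.0 has moves ··a··> p3
  p3 = 0 has moves stopped
Q's transition system — 4 states:
  q0 = rec X. a.(a.X + a.X + a.a.0 + a.X) has moves ··a··> q1
  q1 = a.(rec X. a.(a.X + a.X + a.a.0 + a.X)) + a.(rec X. a.(a.X + a.X + a.a.0 + a.X)) + a.a.0 + a.(rec X. a.(a.X + a.X + a.a.0 + a.X)) has moves ··a··> q0, ··a··> q2
  q2 = a.0 has moves ··a··> q3
  q3 = 0 has moves stopped
Bisimilarity quotient blocks:
  B0 = {p0, q0}
  B1 = {p1, q1}
  B2 = {p2, q2}
  B3 = {p3, q3}
p0 ∈ B0, q0 ∈ B0 → same block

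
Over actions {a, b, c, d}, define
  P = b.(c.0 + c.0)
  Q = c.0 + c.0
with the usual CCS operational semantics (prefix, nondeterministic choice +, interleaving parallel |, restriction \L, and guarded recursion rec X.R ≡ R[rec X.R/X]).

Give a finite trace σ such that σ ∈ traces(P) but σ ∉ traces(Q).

b

Reachable graph of P (3 states):
  p0 = b.(c.0 + c.0) has moves --b--▸ p1
  p1 = c.0 + c.0 has moves --c--▸ p2
  p2 = 0 has moves ∅
Reachable graph of Q (2 states):
  q0 = c.0 + c.0 has moves --c--▸ q1
  q1 = 0 has moves ∅
Executing b from P (initial set {p0}):
  [1] b ⇒ {p1}
  ✓ P
Executing b from Q (initial set {q0}):
  [1] b ⇒ ∅ (Q stuck)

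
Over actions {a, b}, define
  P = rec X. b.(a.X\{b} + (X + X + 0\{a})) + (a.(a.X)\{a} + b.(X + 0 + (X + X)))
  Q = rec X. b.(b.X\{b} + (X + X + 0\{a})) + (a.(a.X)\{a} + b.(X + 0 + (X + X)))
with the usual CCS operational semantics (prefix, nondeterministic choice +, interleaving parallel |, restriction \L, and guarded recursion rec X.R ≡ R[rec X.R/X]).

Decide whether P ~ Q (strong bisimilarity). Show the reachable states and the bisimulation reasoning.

NO

Reachable graph of P (6 states):
  m0 = rec X. b.(a.X\{b} + (X + X + 0\{a})) + (a.(a.X)\{a} + b.(X + 0 + (X + X))) | -a-> m1, -b-> m2, -b-> m3
  m1 = (a.(rec X. b.(a.X\{b} + (X + X + 0\{a})) + (a.(a.X)\{a} + b.(X + 0 + (X + X)))))\{a} | ·
  m2 = (rec X. b.(a.X\{b} + (X + X + 0\{a})) + (a.(a.X)\{a} + b.(X + 0 + (X + X)))) + 0 + ((rec X. b.(a.X\{b} + (X + X + 0\{a})) + (a.(a.X)\{a} + b.(X + 0 + (X + X)))) + (rec X. b.(a.X\{b} + (X + X + 0\{a})) + (a.(a.X)\{a} + b.(X + 0 + (X + X))))) | -a-> m1, -b-> m2, -b-> m3
  m3 = a.(rec X. b.(a.X\{b} + (X + X + 0\{a})) + (a.(a.X)\{a} + b.(X + 0 + (X + X))))\{b} + ((rec X. b.(a.X\{b} + (X + X + 0\{a})) + (a.(a.X)\{a} + b.(X + 0 + (X + X)))) + (rec X. b.(a.X\{b} + (X + X + 0\{a})) + (a.(a.X)\{a} + b.(X + 0 + (X + X)))) + 0\{a}) | -a-> m1, -a-> m4, -b-> m2, -b-> m3
  m4 = (rec X. b.(a.X\{b} + (X + X + 0\{a})) + (a.(a.X)\{a} + b.(X + 0 + (X + X))))\{b} | -a-> m5
  m5 = (a.(rec X. b.(a.X\{b} + (X + X + 0\{a})) + (a.(a.X)\{a} + b.(X + 0 + (X + X)))))\{a}\{b} | ·
Reachable graph of Q (6 states):
  n0 = rec X. b.(b.X\{b} + (X + X + 0\{a})) + (a.(a.X)\{a} + b.(X + 0 + (X + X))) | -a-> n1, -b-> n2, -b-> n3
  n1 = (a.(rec X. b.(b.X\{b} + (X + X + 0\{a})) + (a.(a.X)\{a} + b.(X + 0 + (X + X)))))\{a} | ·
  n2 = (rec X. b.(b.X\{b} + (X + X + 0\{a})) + (a.(a.X)\{a} + b.(X + 0 + (X + X)))) + 0 + ((rec X. b.(b.X\{b} + (X + X + 0\{a})) + (a.(a.X)\{a} + b.(X + 0 + (X + X)))) + (rec X. b.(b.X\{b} + (X + X + 0\{a})) + (a.(a.X)\{a} + b.(X + 0 + (X + X))))) | -a-> n1, -b-> n2, -b-> n3
  n3 = b.(rec X. b.(b.X\{b} + (X + X + 0\{a})) + (a.(a.X)\{a} + b.(X + 0 + (X + X))))\{b} + ((rec X. b.(b.X\{b} + (X + X + 0\{a})) + (a.(a.X)\{a} + b.(X + 0 + (X + X)))) + (rec X. b.(b.X\{b} + (X + X + 0\{a})) + (a.(a.X)\{a} + b.(X + 0 + (X + X)))) + 0\{a}) | -a-> n1, -b-> n2, -b-> n3, -b-> n4
  n4 = (rec X. b.(b.X\{b} + (X + X + 0\{a})) + (a.(a.X)\{a} + b.(X + 0 + (X + X))))\{b} | -a-> n5
  n5 = (a.(rec X. b.(b.X\{b} + (X + X + 0\{a})) + (a.(a.X)\{a} + b.(X + 0 + (X + X)))))\{a}\{b} | ·
Partition-refinement fixed point:
  B0 = {m0, m2}
  B1 = {m1, m5, n1, n5}
  B2 = {m3}
  B3 = {m4, n4}
  B4 = {n0, n2}
  B5 = {n3}
m0 ∈ B0, n0 ∈ B4 → different blocks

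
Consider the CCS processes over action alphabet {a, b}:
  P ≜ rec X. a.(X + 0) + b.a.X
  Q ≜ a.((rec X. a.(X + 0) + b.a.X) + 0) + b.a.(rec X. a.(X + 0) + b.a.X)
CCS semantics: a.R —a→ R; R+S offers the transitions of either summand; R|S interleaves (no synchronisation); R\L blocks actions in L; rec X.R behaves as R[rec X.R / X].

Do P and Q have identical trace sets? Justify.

traces(P) = traces(Q)

LTS(P): 3 reachable states
  m0 = rec X. a.(X + 0) + b.a.X → =a=> m1, =b=> m2
  m1 = (rec X. a.(X + 0) + b.a.X) + 0 → =a=> m1, =b=> m2
  m2 = a.(rec X. a.(X + 0) + b.a.X) → =a=> m0
LTS(Q): 4 reachable states
  n0 = a.((rec X. a.(X + 0) + b.a.X) + 0) + b.a.(rec X. a.(X + 0) + b.a.X) → =a=> n1, =b=> n2
  n1 = (rec X. a.(X + 0) + b.a.X) + 0 → =a=> n1, =b=> n2
  n2 = a.(rec X. a.(X + 0) + b.a.X) → =a=> n3
  n3 = rec X. a.(X + 0) + b.a.X → =a=> n1, =b=> n2
Coarsest stable partition (strong bisimilarity classes):
  B0 = {m0, m1, n0, n1, n3}
  B1 = {m2, n2}
m0 ∈ B0, n0 ∈ B0 → same block
Bisimilar ⇒ trace-equivalent.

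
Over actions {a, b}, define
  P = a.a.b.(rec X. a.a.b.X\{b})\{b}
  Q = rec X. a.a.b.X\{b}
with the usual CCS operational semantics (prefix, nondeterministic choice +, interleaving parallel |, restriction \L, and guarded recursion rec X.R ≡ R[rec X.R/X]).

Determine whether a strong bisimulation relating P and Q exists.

P's transition system — 6 states:
  s0 = a.a.b.(rec X. a.a.b.X\{b})\{b} → —a→ s1
  s1 = a.b.(rec X. a.a.b.X\{b})\{b} → —a→ s2
  s2 = b.(rec X. a.a.b.X\{b})\{b} → —b→ s3
  s3 = (rec X. a.a.b.X\{b})\{b} → —a→ s4
  s4 = (a.b.(rec X. a.a.b.X\{b})\{b})\{b} → —a→ s5
  s5 = (b.(rec X. a.a.b.X\{b})\{b})\{b} → (no moves)
Q's transition system — 6 states:
  t0 = rec X. a.a.b.X\{b} → —a→ t1
  t1 = a.b.(rec X. a.a.b.X\{b})\{b} → —a→ t2
  t2 = b.(rec X. a.a.b.X\{b})\{b} → —b→ t3
  t3 = (rec X. a.a.b.X\{b})\{b} → —a→ t4
  t4 = (a.b.(rec X. a.a.b.X\{b})\{b})\{b} → —a→ t5
  t5 = (b.(rec X. a.a.b.X\{b})\{b})\{b} → (no moves)
Bisimilarity quotient blocks:
  B0 = {s0, t0}
  B1 = {s1, t1}
  B2 = {s2, t2}
  B3 = {s3, t3}
  B4 = {s4, t4}
  B5 = {s5, t5}
s0 ∈ B0, t0 ∈ B0 → same block

P ~ Q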